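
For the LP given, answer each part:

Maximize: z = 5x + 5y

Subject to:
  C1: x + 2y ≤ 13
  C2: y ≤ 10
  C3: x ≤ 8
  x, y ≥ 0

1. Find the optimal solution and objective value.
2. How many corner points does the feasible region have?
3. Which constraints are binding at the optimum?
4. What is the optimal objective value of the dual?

1. x = 8, y = 2.5, z = 52.5
2. 4
3. C1, C3
4. 52.5 (by strong duality, equal to the primal optimum)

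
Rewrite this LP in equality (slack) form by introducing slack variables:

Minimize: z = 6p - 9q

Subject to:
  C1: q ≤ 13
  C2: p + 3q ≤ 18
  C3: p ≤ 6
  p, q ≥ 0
min z = 6p - 9q

s.t.
  q + s1 = 13
  p + 3q + s2 = 18
  p + s3 = 6
  p, q, s1, s2, s3 ≥ 0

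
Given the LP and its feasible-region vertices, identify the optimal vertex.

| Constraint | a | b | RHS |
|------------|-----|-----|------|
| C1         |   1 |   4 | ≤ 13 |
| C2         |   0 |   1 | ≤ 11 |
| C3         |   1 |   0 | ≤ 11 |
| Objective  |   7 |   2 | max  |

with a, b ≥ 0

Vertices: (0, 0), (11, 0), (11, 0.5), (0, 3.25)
Evaluating z = 7a + 2b at each vertex:
  (0, 0): z = 0
  (11, 0): z = 77
  (11, 0.5): z = 78
  (0, 3.25): z = 6.5

The largest value is z = 78, attained at (11, 0.5).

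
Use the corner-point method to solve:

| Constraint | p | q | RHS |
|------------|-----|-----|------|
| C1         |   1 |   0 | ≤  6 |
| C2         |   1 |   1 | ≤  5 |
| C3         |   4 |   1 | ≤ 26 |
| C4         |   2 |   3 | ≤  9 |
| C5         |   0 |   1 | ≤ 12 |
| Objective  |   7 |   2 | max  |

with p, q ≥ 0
Each vertex is the intersection of two constraint boundaries that also satisfies all remaining constraints:
  p = 0 and q = 0 → (0, 0)
  2p + 3q = 9 and q = 0 → (4.5, 0)
  2p + 3q = 9 and p = 0 → (0, 3)

Evaluating z = 7p + 2q at each vertex:
  (0, 0): z = 0
  (4.5, 0): z = 31.5
  (0, 3): z = 6

The maximum is at (4.5, 0) with z = 31.5.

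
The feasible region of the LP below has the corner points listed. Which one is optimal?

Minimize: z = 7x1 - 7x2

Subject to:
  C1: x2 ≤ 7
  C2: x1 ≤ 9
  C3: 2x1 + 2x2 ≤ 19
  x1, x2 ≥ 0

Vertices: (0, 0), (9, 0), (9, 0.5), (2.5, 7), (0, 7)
(0, 7) with z = -49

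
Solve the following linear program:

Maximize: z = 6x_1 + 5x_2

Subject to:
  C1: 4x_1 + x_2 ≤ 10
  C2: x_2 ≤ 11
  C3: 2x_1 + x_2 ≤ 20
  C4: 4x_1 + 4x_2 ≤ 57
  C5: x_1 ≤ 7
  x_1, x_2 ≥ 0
x_1 = 0, x_2 = 10, z = 50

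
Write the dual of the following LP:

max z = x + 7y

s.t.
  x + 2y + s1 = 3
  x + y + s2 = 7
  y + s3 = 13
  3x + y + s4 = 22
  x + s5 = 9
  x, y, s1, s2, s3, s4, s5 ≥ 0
Minimize: z = 3y1 + 7y2 + 13y3 + 22y4 + 9y5

Subject to:
  C1: -y1 - y2 - 3y4 - y5 ≤ -1
  C2: -2y1 - y2 - y3 - y4 ≤ -7
  y1, y2, y3, y4, y5 ≥ 0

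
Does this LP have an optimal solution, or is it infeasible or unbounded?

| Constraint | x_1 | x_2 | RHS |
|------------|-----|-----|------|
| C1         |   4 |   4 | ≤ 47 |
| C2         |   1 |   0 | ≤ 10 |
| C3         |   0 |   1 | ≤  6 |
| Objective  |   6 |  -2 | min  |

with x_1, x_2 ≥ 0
The point (0, 6) satisfies every constraint, so the LP is feasible; the constraints give x_1 ≤ 10 and x_2 ≤ 6, which with x_1, x_2 ≥ 0 keep the feasible region inside a bounded box. A feasible, bounded LP attains a finite optimum at a vertex.

The LP has an optimal solution: (0, 6) with z = -12.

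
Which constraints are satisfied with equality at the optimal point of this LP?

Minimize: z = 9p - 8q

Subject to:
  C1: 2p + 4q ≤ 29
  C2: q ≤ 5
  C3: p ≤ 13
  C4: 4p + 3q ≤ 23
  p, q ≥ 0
Optimal: p = 0, q = 5
Slack at optimum:
  C1: slack = 9
  C2: slack = 0 (binding)
  C3: slack = 13
  C4: slack = 8
  p ≥ 0: p = 0 (binding)
  q ≥ 0: q = 5
Binding constraints: C2, p ≥ 0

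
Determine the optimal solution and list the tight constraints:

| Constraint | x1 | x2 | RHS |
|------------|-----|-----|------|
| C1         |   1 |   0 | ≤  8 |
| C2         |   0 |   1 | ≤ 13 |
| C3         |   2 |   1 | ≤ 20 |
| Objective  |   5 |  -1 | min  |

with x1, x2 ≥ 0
Optimal: x1 = 0, x2 = 13
Slack at optimum:
  C1: slack = 8
  C2: slack = 0 (binding)
  C3: slack = 7
  x1 ≥ 0: x1 = 0 (binding)
  x2 ≥ 0: x2 = 13
Binding constraints: C2, x1 ≥ 0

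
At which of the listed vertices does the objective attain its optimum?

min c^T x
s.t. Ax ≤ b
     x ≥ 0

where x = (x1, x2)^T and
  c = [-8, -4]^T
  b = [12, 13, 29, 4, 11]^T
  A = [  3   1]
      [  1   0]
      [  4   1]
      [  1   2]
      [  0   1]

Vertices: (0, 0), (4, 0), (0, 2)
Evaluating z = -8x1 - 4x2 at each vertex:
  (0, 0): z = 0
  (4, 0): z = -32
  (0, 2): z = -8

The smallest value is z = -32, attained at (4, 0).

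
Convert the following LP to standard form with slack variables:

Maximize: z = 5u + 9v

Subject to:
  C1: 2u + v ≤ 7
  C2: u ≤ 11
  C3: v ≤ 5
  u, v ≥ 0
max z = 5u + 9v

s.t.
  2u + v + s1 = 7
  u + s2 = 11
  v + s3 = 5
  u, v, s1, s2, s3 ≥ 0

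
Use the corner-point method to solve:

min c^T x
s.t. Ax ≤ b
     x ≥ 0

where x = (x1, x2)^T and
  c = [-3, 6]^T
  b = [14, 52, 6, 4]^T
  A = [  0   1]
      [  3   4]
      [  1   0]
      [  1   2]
Each vertex is the intersection of two constraint boundaries that also satisfies all remaining constraints:
  x1 = 0 and x2 = 0 → (0, 0)
  x1 + 2x2 = 4 and x2 = 0 → (4, 0)
  x1 + 2x2 = 4 and x1 = 0 → (0, 2)

Evaluating z = -3x1 + 6x2 at each vertex:
  (0, 0): z = 0
  (4, 0): z = -12
  (0, 2): z = 12

The minimum is at (4, 0) with z = -12.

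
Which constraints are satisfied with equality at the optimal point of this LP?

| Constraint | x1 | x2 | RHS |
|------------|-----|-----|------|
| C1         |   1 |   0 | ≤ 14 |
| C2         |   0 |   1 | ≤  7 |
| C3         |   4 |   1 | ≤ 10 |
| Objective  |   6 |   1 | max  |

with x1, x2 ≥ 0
Optimal: x1 = 2.5, x2 = 0
Binding: C3, x2 ≥ 0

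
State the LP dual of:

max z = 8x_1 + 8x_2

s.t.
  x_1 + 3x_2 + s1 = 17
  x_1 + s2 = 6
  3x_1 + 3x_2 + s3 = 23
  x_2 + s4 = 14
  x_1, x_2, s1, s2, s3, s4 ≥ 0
Minimize: z = 17y1 + 6y2 + 23y3 + 14y4

Subject to:
  C1: -y1 - y2 - 3y3 ≤ -8
  C2: -3y1 - 3y3 - y4 ≤ -8
  y1, y2, y3, y4 ≥ 0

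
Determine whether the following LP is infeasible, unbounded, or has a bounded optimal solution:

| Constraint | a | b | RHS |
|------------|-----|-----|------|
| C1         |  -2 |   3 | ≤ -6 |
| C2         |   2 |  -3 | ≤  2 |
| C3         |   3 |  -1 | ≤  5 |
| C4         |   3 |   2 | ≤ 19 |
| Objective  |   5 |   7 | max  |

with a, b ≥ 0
C2 requires 2a - 3b ≤ 2, while C1 (-2a + 3b ≤ -6) is equivalent to 2a - 3b ≥ 6. Together they would need 6 ≤ 2a - 3b ≤ 2, which is impossible since 6 > 2. No point satisfies all constraints.

Infeasible — the constraint set is empty.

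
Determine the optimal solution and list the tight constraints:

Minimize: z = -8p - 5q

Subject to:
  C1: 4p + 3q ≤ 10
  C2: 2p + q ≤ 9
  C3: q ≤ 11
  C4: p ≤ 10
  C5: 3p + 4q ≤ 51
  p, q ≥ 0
Optimal: p = 2.5, q = 0
Slack at optimum:
  C1: slack = 0 (binding)
  C2: slack = 4
  C3: slack = 11
  C4: slack = 7.5
  C5: slack = 43.5
  p ≥ 0: p = 2.5
  q ≥ 0: q = 0 (binding)
Binding constraints: C1, q ≥ 0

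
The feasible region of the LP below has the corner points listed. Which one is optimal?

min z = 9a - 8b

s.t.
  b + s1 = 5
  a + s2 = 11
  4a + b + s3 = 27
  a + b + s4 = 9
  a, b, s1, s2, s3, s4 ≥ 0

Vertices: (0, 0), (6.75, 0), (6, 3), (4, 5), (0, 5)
Evaluating z = 9a - 8b at each vertex:
  (0, 0): z = 0
  (6.75, 0): z = 60.75
  (6, 3): z = 30
  (4, 5): z = -4
  (0, 5): z = -40

The smallest value is z = -40, attained at (0, 5).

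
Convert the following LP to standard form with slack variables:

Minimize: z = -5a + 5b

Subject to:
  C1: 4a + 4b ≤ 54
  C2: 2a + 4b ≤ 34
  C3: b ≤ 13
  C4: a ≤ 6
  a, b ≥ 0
min z = -5a + 5b

s.t.
  4a + 4b + s1 = 54
  2a + 4b + s2 = 34
  b + s3 = 13
  a + s4 = 6
  a, b, s1, s2, s3, s4 ≥ 0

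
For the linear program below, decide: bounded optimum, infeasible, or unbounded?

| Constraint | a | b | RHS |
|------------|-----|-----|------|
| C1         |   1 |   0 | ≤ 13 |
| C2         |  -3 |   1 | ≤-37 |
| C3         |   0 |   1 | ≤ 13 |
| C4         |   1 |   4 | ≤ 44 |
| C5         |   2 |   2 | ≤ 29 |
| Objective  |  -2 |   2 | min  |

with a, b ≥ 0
The point (13, 0) satisfies every constraint, so the LP is feasible; the constraints give a ≤ 13 and b ≤ 13, which with a, b ≥ 0 keep the feasible region inside a bounded box. A feasible, bounded LP attains a finite optimum at a vertex.

Evaluating z = -2a + 2b at each vertex:
  (12.33, 0): z = -24.67
  (13, 0): z = -26
  (13, 1.5): z = -23
  (12.88, 1.625): z = -22.5

Feasible with finite optimum z* = -26 at (13, 0).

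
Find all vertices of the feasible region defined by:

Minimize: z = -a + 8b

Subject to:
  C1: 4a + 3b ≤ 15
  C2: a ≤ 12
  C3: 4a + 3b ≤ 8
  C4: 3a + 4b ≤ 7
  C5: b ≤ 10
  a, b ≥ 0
Each vertex is the intersection of two constraint boundaries that also satisfies all remaining constraints:
  a = 0 and b = 0 → (0, 0)
  4a + 3b = 8 and b = 0 → (2, 0)
  4a + 3b = 8 and 3a + 4b = 7 → (1.571, 0.5714)
  3a + 4b = 7 and a = 0 → (0, 1.75)

Vertices: (0, 0), (2, 0), (1.571, 0.5714), (0, 1.75)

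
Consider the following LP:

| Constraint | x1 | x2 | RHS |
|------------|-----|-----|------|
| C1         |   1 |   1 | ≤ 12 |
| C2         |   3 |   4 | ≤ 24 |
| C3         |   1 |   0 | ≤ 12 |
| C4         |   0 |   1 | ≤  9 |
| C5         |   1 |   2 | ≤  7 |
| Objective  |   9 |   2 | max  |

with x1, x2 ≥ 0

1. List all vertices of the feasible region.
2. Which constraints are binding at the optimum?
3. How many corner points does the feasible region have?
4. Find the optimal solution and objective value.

1. (0, 0), (7, 0), (0, 3.5)
2. C5, x2 ≥ 0
3. 3
4. x1 = 7, x2 = 0, z = 63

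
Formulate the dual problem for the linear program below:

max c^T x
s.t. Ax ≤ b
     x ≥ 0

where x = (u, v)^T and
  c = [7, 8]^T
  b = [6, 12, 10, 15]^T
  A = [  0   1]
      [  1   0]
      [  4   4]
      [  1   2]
Minimize: z = 6y1 + 12y2 + 10y3 + 15y4

Subject to:
  C1: -y2 - 4y3 - y4 ≤ -7
  C2: -y1 - 4y3 - 2y4 ≤ -8
  y1, y2, y3, y4 ≥ 0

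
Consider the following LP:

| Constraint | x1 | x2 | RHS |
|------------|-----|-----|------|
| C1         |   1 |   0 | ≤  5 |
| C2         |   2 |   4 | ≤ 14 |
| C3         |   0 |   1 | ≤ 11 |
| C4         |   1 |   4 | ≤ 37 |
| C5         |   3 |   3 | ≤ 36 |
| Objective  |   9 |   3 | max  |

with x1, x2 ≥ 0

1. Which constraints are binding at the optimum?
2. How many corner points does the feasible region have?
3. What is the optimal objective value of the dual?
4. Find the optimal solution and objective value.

1. C1, C2
2. 4
3. 48 (by strong duality, equal to the primal optimum)
4. x1 = 5, x2 = 1, z = 48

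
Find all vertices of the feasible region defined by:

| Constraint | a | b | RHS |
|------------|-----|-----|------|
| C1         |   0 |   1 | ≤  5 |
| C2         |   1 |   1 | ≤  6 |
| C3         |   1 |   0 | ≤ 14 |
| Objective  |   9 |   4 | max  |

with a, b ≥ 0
Each vertex is the intersection of two constraint boundaries that also satisfies all remaining constraints:
  a = 0 and b = 0 → (0, 0)
  a + b = 6 and b = 0 → (6, 0)
  b = 5 and a + b = 6 → (1, 5)
  b = 5 and a = 0 → (0, 5)

Vertices: (0, 0), (6, 0), (1, 5), (0, 5)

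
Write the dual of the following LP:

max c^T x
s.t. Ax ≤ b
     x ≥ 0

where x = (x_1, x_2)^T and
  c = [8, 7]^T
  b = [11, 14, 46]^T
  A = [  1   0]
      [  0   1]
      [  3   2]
Minimize: z = 11y1 + 14y2 + 46y3

Subject to:
  C1: -y1 - 3y3 ≤ -8
  C2: -y2 - 2y3 ≤ -7
  y1, y2, y3 ≥ 0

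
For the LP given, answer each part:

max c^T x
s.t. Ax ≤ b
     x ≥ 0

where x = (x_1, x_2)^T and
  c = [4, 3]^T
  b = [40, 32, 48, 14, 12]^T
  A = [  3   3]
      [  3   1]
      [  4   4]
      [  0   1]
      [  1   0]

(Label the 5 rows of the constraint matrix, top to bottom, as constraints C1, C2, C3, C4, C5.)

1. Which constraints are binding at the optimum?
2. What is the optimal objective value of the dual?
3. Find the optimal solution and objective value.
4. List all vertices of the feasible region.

1. C2, C3
2. 46 (by strong duality, equal to the primal optimum)
3. x_1 = 10, x_2 = 2, z = 46
4. (0, 0), (10.67, 0), (10, 2), (0, 12)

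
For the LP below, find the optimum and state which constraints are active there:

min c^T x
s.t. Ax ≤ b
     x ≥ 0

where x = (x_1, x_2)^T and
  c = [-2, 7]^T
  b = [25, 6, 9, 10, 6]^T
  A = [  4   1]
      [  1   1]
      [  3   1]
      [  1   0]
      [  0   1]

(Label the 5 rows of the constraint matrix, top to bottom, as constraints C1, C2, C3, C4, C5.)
Optimal: x_1 = 3, x_2 = 0
Slack at optimum:
  C1: slack = 13
  C2: slack = 3
  C3: slack = 0 (binding)
  C4: slack = 7
  C5: slack = 6
  x_1 ≥ 0: x_1 = 3
  x_2 ≥ 0: x_2 = 0 (binding)
Binding constraints: C3, x_2 ≥ 0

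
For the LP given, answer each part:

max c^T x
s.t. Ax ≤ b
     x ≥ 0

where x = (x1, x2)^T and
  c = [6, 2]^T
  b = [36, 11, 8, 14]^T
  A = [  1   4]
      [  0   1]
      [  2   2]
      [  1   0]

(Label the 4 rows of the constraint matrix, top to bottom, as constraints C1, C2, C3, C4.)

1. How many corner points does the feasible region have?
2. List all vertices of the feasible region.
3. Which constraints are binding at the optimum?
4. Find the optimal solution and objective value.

1. 3
2. (0, 0), (4, 0), (0, 4)
3. C3, x2 ≥ 0
4. x1 = 4, x2 = 0, z = 24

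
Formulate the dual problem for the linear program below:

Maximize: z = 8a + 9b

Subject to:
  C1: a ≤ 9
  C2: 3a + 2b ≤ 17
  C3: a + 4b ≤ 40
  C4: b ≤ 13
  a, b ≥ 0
Minimize: z = 9y1 + 17y2 + 40y3 + 13y4

Subject to:
  C1: -y1 - 3y2 - y3 ≤ -8
  C2: -2y2 - 4y3 - y4 ≤ -9
  y1, y2, y3, y4 ≥ 0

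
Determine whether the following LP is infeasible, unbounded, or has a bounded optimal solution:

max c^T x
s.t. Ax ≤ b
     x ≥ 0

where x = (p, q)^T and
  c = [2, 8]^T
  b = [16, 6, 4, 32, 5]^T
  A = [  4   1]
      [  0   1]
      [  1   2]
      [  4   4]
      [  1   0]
The point (0, 2) satisfies every constraint, so the LP is feasible; the constraints give p ≤ 5 and q ≤ 6, which with p, q ≥ 0 keep the feasible region inside a bounded box. A feasible, bounded LP attains a finite optimum at a vertex.

Bounded optimum: z* = 16 at (0, 2).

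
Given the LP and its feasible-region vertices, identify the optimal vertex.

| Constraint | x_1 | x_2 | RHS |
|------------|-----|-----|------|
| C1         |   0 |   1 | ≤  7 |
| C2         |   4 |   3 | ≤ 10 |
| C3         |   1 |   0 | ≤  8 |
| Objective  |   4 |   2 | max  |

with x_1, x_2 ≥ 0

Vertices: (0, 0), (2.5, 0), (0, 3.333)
(2.5, 0) with z = 10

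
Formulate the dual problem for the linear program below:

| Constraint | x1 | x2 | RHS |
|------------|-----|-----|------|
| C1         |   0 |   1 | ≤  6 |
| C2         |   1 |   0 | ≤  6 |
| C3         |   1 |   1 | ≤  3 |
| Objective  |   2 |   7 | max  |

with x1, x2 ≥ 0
Minimize: z = 6y1 + 6y2 + 3y3

Subject to:
  C1: -y2 - y3 ≤ -2
  C2: -y1 - y3 ≤ -7
  y1, y2, y3 ≥ 0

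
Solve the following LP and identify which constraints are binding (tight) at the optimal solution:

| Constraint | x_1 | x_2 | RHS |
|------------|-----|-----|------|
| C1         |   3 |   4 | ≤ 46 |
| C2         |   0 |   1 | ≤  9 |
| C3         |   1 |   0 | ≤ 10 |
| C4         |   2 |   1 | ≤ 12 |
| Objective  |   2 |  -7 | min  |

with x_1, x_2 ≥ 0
Optimal: x_1 = 0, x_2 = 9
Slack at optimum:
  C1: slack = 10
  C2: slack = 0 (binding)
  C3: slack = 10
  C4: slack = 3
  x_1 ≥ 0: x_1 = 0 (binding)
  x_2 ≥ 0: x_2 = 9
Binding constraints: C2, x_1 ≥ 0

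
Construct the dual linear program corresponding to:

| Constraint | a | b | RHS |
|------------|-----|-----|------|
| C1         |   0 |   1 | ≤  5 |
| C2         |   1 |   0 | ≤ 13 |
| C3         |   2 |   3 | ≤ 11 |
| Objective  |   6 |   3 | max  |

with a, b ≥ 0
Minimize: z = 5y1 + 13y2 + 11y3

Subject to:
  C1: -y2 - 2y3 ≤ -6
  C2: -y1 - 3y3 ≤ -3
  y1, y2, y3 ≥ 0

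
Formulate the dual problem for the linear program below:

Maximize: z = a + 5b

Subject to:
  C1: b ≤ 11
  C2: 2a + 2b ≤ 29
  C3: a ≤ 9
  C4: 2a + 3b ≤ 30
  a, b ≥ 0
Minimize: z = 11y1 + 29y2 + 9y3 + 30y4

Subject to:
  C1: -2y2 - y3 - 2y4 ≤ -1
  C2: -y1 - 2y2 - 3y4 ≤ -5
  y1, y2, y3, y4 ≥ 0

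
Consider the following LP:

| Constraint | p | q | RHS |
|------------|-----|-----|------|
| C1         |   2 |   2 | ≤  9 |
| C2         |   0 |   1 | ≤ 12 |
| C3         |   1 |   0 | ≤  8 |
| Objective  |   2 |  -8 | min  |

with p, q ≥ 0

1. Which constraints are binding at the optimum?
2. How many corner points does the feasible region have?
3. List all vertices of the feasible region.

1. C1, p ≥ 0
2. 3
3. (0, 0), (4.5, 0), (0, 4.5)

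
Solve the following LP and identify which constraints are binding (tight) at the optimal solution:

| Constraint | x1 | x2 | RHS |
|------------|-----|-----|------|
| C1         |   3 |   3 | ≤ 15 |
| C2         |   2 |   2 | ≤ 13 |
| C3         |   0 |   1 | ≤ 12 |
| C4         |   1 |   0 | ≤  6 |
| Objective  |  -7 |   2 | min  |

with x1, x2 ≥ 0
Optimal: x1 = 5, x2 = 0
Slack at optimum:
  C1: slack = 0 (binding)
  C2: slack = 3
  C3: slack = 12
  C4: slack = 1
  x1 ≥ 0: x1 = 5
  x2 ≥ 0: x2 = 0 (binding)
Binding constraints: C1, x2 ≥ 0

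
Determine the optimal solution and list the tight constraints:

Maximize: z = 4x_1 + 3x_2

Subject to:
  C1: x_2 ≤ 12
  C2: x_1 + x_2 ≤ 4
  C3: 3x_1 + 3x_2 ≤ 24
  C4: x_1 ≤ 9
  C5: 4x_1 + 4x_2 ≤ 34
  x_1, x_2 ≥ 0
Optimal: x_1 = 4, x_2 = 0
Binding: C2, x_2 ≥ 0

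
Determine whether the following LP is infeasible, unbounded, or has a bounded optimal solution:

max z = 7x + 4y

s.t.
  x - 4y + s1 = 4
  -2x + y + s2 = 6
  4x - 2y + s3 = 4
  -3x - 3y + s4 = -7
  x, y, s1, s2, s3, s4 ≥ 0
Feasible point: (0, 3) satisfies every constraint, so the LP is feasible.
Direction d = (1, 2): for each constraint row a, a·d ≤ 0 —
  (1)(1) + (-4)(2) = -7 ≤ 0
  (-2)(1) + (1)(2) = 0 ≤ 0
  (4)(1) + (-2)(2) = 0 ≤ 0
  (-3)(1) + (-3)(2) = -9 ≤ 0
and d ≥ 0, so (0, 3) + t·d stays feasible for every t ≥ 0. Along this ray z = 7x + 4y changes by 15 per unit t, so z → +∞.

The LP is unbounded; z can be made arbitrarily large.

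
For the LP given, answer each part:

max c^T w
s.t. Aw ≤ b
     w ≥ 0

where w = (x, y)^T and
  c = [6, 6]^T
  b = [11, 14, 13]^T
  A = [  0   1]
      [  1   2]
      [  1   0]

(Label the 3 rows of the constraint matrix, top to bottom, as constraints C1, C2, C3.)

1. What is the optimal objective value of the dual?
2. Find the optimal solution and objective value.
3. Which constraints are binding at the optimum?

1. 81 (by strong duality, equal to the primal optimum)
2. x = 13, y = 0.5, z = 81
3. C2, C3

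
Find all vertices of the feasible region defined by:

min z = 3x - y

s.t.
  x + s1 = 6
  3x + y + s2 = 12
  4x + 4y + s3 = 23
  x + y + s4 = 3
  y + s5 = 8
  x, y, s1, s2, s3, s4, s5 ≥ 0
Each vertex is the intersection of two constraint boundaries that also satisfies all remaining constraints:
  x = 0 and y = 0 → (0, 0)
  x + y = 3 and y = 0 → (3, 0)
  x + y = 3 and x = 0 → (0, 3)

Vertices: (0, 0), (3, 0), (0, 3)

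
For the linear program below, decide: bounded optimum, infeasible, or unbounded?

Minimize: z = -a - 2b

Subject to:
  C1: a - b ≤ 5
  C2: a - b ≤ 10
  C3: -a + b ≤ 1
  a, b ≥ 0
Feasible point: (0, 0) satisfies every constraint, so the LP is feasible.
Direction d = (1, 1): for each constraint row a, a·d ≤ 0 —
  (1)(1) + (-1)(1) = 0 ≤ 0
  (1)(1) + (-1)(1) = 0 ≤ 0
  (-1)(1) + (1)(1) = 0 ≤ 0
and d ≥ 0, so (0, 0) + t·d stays feasible for every t ≥ 0. Along this ray z = -a - 2b changes by -3 per unit t, so z → −∞.

The LP is unbounded; z can be made arbitrarily small.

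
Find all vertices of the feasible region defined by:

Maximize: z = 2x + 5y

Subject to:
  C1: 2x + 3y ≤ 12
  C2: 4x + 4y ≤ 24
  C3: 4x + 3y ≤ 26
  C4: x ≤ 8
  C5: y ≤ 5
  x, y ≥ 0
Each vertex is the intersection of two constraint boundaries that also satisfies all remaining constraints:
  x = 0 and y = 0 → (0, 0)
  2x + 3y = 12 and 4x + 4y = 24 → (6, 0)
  2x + 3y = 12 and x = 0 → (0, 4)

Vertices: (0, 0), (6, 0), (0, 4)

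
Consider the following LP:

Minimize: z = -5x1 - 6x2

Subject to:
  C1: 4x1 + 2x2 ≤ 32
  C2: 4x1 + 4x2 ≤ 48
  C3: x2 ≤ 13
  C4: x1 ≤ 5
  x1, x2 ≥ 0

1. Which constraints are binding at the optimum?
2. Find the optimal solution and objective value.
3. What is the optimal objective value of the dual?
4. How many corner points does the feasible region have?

1. C2, x1 ≥ 0
2. x1 = 0, x2 = 12, z = -72
3. -72 (by strong duality, equal to the primal optimum)
4. 5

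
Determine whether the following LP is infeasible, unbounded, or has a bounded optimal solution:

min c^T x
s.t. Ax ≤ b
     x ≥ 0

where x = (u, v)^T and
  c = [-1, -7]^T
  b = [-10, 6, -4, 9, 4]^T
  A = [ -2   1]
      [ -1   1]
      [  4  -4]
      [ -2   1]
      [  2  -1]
One constraint requires 2u - v ≤ 4, while the constraint -2u + v ≤ -10 is equivalent to 2u - v ≥ 10. Together they would need 10 ≤ 2u - v ≤ 4, which is impossible since 10 > 4. No point satisfies all constraints.

Infeasible: no point satisfies all constraints simultaneously.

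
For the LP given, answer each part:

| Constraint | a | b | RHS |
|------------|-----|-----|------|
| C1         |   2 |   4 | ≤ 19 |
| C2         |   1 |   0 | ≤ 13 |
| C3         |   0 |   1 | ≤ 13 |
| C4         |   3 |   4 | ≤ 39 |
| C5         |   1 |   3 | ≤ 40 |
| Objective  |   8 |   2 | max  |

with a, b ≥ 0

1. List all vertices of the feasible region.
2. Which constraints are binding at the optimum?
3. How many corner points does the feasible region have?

1. (0, 0), (9.5, 0), (0, 4.75)
2. C1, b ≥ 0
3. 3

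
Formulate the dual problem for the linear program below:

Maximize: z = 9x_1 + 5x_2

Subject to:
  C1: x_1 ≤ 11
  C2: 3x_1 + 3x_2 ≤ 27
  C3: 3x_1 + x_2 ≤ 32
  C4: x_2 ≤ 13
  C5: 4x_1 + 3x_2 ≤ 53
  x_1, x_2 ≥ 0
Minimize: z = 11y1 + 27y2 + 32y3 + 13y4 + 53y5

Subject to:
  C1: -y1 - 3y2 - 3y3 - 4y5 ≤ -9
  C2: -3y2 - y3 - y4 - 3y5 ≤ -5
  y1, y2, y3, y4, y5 ≥ 0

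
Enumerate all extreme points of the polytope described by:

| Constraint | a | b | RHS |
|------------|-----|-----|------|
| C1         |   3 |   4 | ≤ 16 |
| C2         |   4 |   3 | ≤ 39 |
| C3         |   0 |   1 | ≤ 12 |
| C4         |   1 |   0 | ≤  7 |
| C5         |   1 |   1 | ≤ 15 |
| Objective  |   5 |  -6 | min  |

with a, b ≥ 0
Each vertex is the intersection of two constraint boundaries that also satisfies all remaining constraints:
  a = 0 and b = 0 → (0, 0)
  3a + 4b = 16 and b = 0 → (5.333, 0)
  3a + 4b = 16 and a = 0 → (0, 4)

Vertices: (0, 0), (5.333, 0), (0, 4)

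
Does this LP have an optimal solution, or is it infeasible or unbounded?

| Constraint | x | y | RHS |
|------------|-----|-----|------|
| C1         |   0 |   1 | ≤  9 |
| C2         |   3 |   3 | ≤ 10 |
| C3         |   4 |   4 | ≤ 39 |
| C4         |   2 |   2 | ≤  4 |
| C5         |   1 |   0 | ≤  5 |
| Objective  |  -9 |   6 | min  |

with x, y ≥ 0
The point (2, 0) satisfies every constraint, so the LP is feasible; the constraints give x ≤ 5 and y ≤ 9, which with x, y ≥ 0 keep the feasible region inside a bounded box. A feasible, bounded LP attains a finite optimum at a vertex.

Evaluating z = -9x + 6y at each vertex:
  (0, 0): z = 0
  (2, 0): z = -18
  (0, 2): z = 12

Feasible with finite optimum z* = -18 at (2, 0).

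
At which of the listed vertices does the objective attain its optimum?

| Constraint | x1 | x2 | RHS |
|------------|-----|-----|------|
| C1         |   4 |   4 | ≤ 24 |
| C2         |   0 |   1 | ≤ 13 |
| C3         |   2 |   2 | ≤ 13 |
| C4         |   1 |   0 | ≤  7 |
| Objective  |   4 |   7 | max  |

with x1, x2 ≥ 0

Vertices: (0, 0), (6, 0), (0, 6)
Evaluating z = 4x1 + 7x2 at each vertex:
  (0, 0): z = 0
  (6, 0): z = 24
  (0, 6): z = 42

The largest value is z = 42, attained at (0, 6).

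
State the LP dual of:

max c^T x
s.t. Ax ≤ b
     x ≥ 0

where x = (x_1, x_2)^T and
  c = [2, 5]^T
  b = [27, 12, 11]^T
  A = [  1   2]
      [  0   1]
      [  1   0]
Minimize: z = 27y1 + 12y2 + 11y3

Subject to:
  C1: -y1 - y3 ≤ -2
  C2: -2y1 - y2 ≤ -5
  y1, y2, y3 ≥ 0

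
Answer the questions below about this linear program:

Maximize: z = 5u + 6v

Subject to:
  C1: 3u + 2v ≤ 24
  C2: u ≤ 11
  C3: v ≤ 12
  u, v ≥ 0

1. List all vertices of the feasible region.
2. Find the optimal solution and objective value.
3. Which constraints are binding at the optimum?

1. (0, 0), (8, 0), (0, 12)
2. u = 0, v = 12, z = 72
3. C1, C3, u ≥ 0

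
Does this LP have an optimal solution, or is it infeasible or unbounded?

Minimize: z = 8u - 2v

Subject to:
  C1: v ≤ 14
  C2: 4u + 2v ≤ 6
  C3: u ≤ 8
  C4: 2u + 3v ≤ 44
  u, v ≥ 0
The point (0, 3) satisfies every constraint, so the LP is feasible; the constraints give u ≤ 8 and v ≤ 14, which with u, v ≥ 0 keep the feasible region inside a bounded box. A feasible, bounded LP attains a finite optimum at a vertex.

Evaluating z = 8u - 2v at each vertex:
  (0, 0): z = 0
  (1.5, 0): z = 12
  (0, 3): z = -6

Feasible with finite optimum z* = -6 at (0, 3).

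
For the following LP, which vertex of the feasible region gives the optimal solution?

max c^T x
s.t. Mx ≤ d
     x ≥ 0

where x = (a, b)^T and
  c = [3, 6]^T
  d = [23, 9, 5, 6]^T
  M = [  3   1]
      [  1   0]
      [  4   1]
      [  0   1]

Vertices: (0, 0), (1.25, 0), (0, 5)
(0, 5) with z = 30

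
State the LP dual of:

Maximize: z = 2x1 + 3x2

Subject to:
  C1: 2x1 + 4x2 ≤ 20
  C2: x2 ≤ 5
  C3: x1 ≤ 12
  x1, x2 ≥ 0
Minimize: z = 20y1 + 5y2 + 12y3

Subject to:
  C1: -2y1 - y3 ≤ -2
  C2: -4y1 - y2 ≤ -3
  y1, y2, y3 ≥ 0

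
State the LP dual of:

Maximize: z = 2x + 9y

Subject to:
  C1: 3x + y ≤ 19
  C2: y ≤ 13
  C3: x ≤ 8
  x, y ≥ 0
Minimize: z = 19y1 + 13y2 + 8y3

Subject to:
  C1: -3y1 - y3 ≤ -2
  C2: -y1 - y2 ≤ -9
  y1, y2, y3 ≥ 0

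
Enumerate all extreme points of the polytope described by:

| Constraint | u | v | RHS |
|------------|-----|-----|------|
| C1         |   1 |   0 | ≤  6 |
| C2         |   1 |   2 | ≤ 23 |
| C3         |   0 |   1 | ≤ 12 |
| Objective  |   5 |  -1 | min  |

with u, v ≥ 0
Each vertex is the intersection of two constraint boundaries that also satisfies all remaining constraints:
  u = 0 and v = 0 → (0, 0)
  u = 6 and v = 0 → (6, 0)
  u = 6 and u + 2v = 23 → (6, 8.5)
  u + 2v = 23 and u = 0 → (0, 11.5)

Vertices: (0, 0), (6, 0), (6, 8.5), (0, 11.5)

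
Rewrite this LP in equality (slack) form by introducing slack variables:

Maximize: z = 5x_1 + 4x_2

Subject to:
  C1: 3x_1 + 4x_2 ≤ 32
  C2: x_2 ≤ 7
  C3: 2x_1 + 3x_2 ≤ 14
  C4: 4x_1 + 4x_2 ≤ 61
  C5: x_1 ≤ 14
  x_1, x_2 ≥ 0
max z = 5x_1 + 4x_2

s.t.
  3x_1 + 4x_2 + s1 = 32
  x_2 + s2 = 7
  2x_1 + 3x_2 + s3 = 14
  4x_1 + 4x_2 + s4 = 61
  x_1 + s5 = 14
  x_1, x_2, s1, s2, s3, s4, s5 ≥ 0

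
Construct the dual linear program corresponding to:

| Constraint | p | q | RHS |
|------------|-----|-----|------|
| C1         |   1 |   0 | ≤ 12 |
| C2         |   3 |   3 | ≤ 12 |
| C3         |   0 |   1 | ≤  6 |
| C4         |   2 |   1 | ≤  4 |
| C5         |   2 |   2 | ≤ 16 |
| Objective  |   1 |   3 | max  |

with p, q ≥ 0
Minimize: z = 12y1 + 12y2 + 6y3 + 4y4 + 16y5

Subject to:
  C1: -y1 - 3y2 - 2y4 - 2y5 ≤ -1
  C2: -3y2 - y3 - y4 - 2y5 ≤ -3
  y1, y2, y3, y4, y5 ≥ 0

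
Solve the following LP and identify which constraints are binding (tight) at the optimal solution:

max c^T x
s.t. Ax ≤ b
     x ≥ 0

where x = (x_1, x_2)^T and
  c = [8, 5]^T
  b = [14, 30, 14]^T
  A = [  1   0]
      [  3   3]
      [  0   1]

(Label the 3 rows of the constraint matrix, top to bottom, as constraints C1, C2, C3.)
Optimal: x_1 = 10, x_2 = 0
Slack at optimum:
  C1: slack = 4
  C2: slack = 0 (binding)
  C3: slack = 14
  x_1 ≥ 0: x_1 = 10
  x_2 ≥ 0: x_2 = 0 (binding)
Binding constraints: C2, x_2 ≥ 0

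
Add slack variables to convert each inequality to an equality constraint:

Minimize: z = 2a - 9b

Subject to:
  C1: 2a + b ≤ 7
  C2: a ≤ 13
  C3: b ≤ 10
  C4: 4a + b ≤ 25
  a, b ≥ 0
min z = 2a - 9b

s.t.
  2a + b + s1 = 7
  a + s2 = 13
  b + s3 = 10
  4a + b + s4 = 25
  a, b, s1, s2, s3, s4 ≥ 0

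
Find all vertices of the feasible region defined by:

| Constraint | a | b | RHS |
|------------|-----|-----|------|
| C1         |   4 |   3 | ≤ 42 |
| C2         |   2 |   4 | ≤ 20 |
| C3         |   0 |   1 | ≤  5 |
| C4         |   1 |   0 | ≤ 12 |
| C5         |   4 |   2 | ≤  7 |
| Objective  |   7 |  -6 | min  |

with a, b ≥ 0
Each vertex is the intersection of two constraint boundaries that also satisfies all remaining constraints:
  a = 0 and b = 0 → (0, 0)
  4a + 2b = 7 and b = 0 → (1.75, 0)
  4a + 2b = 7 and a = 0 → (0, 3.5)

Vertices: (0, 0), (1.75, 0), (0, 3.5)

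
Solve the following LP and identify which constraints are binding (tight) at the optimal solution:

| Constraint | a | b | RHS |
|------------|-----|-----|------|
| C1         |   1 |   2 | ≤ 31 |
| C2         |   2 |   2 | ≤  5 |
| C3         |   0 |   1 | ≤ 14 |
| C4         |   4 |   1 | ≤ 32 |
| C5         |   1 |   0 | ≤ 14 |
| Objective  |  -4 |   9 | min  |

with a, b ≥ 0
Optimal: a = 2.5, b = 0
Slack at optimum:
  C1: slack = 28.5
  C2: slack = 0 (binding)
  C3: slack = 14
  C4: slack = 22
  C5: slack = 11.5
  a ≥ 0: a = 2.5
  b ≥ 0: b = 0 (binding)
Binding constraints: C2, b ≥ 0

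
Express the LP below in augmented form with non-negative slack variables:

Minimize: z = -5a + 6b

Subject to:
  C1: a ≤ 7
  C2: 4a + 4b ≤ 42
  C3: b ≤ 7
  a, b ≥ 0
min z = -5a + 6b

s.t.
  a + s1 = 7
  4a + 4b + s2 = 42
  b + s3 = 7
  a, b, s1, s2, s3 ≥ 0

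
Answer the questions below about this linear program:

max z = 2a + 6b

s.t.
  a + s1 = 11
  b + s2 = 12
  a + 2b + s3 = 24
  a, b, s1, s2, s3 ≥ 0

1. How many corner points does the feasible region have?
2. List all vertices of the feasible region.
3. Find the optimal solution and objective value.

1. 4
2. (0, 0), (11, 0), (11, 6.5), (0, 12)
3. a = 0, b = 12, z = 72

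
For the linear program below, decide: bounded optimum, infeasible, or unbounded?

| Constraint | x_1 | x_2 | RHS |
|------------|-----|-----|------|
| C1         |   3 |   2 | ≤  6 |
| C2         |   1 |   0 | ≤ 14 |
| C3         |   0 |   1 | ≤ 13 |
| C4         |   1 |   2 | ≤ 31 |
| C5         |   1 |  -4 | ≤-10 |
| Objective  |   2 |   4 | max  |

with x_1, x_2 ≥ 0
The point (0, 3) satisfies every constraint, so the LP is feasible; the constraints give x_1 ≤ 14 and x_2 ≤ 13, which with x_1, x_2 ≥ 0 keep the feasible region inside a bounded box. A feasible, bounded LP attains a finite optimum at a vertex.

Evaluating z = 2x_1 + 4x_2 at each vertex:
  (0, 2.5): z = 10
  (0.2857, 2.571): z = 10.86
  (0, 3): z = 12

Bounded optimum: z* = 12 at (0, 3).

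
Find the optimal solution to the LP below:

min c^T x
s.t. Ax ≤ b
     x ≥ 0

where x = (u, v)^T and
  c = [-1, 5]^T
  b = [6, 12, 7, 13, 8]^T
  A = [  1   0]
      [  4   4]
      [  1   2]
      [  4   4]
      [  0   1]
u = 3, v = 0, z = -3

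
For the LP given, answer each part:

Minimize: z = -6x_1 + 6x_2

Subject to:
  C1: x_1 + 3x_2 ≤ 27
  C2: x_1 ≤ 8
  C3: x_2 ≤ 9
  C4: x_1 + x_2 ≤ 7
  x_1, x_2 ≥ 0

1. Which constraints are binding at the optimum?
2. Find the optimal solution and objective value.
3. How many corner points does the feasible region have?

1. C4, x_2 ≥ 0
2. x_1 = 7, x_2 = 0, z = -42
3. 3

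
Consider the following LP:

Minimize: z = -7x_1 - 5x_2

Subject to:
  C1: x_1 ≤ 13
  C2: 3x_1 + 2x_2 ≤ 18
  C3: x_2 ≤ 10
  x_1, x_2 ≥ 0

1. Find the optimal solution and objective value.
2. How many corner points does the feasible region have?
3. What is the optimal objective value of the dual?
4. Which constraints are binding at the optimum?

1. x_1 = 0, x_2 = 9, z = -45
2. 3
3. -45 (by strong duality, equal to the primal optimum)
4. C2, x_1 ≥ 0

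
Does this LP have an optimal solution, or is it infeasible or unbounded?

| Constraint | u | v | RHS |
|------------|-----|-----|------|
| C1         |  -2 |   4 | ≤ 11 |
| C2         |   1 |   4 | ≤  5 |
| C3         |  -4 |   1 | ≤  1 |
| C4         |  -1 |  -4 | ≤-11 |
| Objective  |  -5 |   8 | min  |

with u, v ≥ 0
C2 requires u + 4v ≤ 5, while C4 (-u - 4v ≤ -11) is equivalent to u + 4v ≥ 11. Together they would need 11 ≤ u + 4v ≤ 5, which is impossible since 11 > 5. No point satisfies all constraints.

Infeasible — the constraint set is empty.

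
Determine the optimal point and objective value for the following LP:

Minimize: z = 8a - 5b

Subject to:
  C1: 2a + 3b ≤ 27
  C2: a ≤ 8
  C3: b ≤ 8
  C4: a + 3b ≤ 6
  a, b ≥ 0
Each vertex is the intersection of two constraint boundaries that also satisfies all remaining constraints:
  a = 0 and b = 0 → (0, 0)
  a + 3b = 6 and b = 0 → (6, 0)
  a + 3b = 6 and a = 0 → (0, 2)

Evaluating z = 8a - 5b at each vertex:
  (0, 0): z = 0
  (6, 0): z = 48
  (0, 2): z = -10

The minimum is at (0, 2) with z = -10.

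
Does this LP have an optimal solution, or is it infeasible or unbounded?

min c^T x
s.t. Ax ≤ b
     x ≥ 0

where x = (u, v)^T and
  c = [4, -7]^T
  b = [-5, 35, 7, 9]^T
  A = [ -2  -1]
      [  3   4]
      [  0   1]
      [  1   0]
The point (0, 7) satisfies every constraint, so the LP is feasible; the constraints give u ≤ 9 and v ≤ 7, which with u, v ≥ 0 keep the feasible region inside a bounded box. A feasible, bounded LP attains a finite optimum at a vertex.

Evaluating z = 4u - 7v at each vertex:
  (2.5, 0): z = 10
  (9, 0): z = 36
  (9, 2): z = 22
  (2.333, 7): z = -39.67
  (0, 7): z = -49
  (0, 5): z = -35

Feasible with finite optimum z* = -49 at (0, 7).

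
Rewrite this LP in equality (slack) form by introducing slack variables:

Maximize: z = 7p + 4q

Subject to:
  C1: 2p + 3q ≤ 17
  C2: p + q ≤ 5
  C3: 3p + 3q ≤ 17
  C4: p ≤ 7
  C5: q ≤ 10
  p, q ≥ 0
max z = 7p + 4q

s.t.
  2p + 3q + s1 = 17
  p + q + s2 = 5
  3p + 3q + s3 = 17
  p + s4 = 7
  q + s5 = 10
  p, q, s1, s2, s3, s4, s5 ≥ 0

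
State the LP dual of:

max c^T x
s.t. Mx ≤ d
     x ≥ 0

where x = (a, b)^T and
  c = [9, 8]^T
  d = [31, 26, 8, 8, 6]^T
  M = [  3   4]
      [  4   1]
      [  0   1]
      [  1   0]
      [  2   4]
Minimize: z = 31y1 + 26y2 + 8y3 + 8y4 + 6y5

Subject to:
  C1: -3y1 - 4y2 - y4 - 2y5 ≤ -9
  C2: -4y1 - y2 - y3 - 4y5 ≤ -8
  y1, y2, y3, y4, y5 ≥ 0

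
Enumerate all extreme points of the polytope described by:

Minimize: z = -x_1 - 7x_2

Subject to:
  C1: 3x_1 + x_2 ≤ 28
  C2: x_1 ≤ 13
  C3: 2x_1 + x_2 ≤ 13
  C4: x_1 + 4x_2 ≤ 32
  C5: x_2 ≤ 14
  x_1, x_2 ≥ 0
Each vertex is the intersection of two constraint boundaries that also satisfies all remaining constraints:
  x_1 = 0 and x_2 = 0 → (0, 0)
  2x_1 + x_2 = 13 and x_2 = 0 → (6.5, 0)
  2x_1 + x_2 = 13 and x_1 + 4x_2 = 32 → (2.857, 7.286)
  x_1 + 4x_2 = 32 and x_1 = 0 → (0, 8)

Vertices: (0, 0), (6.5, 0), (2.857, 7.286), (0, 8)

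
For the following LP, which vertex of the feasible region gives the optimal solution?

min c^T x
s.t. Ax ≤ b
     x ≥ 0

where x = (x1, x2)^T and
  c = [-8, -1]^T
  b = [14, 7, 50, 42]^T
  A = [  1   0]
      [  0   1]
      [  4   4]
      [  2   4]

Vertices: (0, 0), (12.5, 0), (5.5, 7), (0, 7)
(12.5, 0) with z = -100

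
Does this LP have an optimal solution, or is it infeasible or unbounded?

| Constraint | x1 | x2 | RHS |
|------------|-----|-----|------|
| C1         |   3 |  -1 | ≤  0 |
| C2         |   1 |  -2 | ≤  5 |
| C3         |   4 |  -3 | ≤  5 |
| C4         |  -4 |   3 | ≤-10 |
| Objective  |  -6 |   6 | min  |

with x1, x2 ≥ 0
C3 requires 4x1 - 3x2 ≤ 5, while C4 (-4x1 + 3x2 ≤ -10) is equivalent to 4x1 - 3x2 ≥ 10. Together they would need 10 ≤ 4x1 - 3x2 ≤ 5, which is impossible since 10 > 5. No point satisfies all constraints.

Infeasible — the constraint set is empty.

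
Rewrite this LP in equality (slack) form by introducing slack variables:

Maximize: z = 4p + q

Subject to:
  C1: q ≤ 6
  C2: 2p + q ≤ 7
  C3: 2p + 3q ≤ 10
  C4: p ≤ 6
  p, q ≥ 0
max z = 4p + q

s.t.
  q + s1 = 6
  2p + q + s2 = 7
  2p + 3q + s3 = 10
  p + s4 = 6
  p, q, s1, s2, s3, s4 ≥ 0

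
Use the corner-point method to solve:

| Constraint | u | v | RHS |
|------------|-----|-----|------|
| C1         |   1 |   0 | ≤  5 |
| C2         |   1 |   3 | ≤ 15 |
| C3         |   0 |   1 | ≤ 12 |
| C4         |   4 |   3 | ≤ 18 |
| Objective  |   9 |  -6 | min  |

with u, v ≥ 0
Each vertex is the intersection of two constraint boundaries that also satisfies all remaining constraints:
  u = 0 and v = 0 → (0, 0)
  4u + 3v = 18 and v = 0 → (4.5, 0)
  u + 3v = 15 and 4u + 3v = 18 → (1, 4.667)
  u + 3v = 15 and u = 0 → (0, 5)

Evaluating z = 9u - 6v at each vertex:
  (0, 0): z = 0
  (4.5, 0): z = 40.5
  (1, 4.667): z = -19
  (0, 5): z = -30

The minimum is at (0, 5) with z = -30.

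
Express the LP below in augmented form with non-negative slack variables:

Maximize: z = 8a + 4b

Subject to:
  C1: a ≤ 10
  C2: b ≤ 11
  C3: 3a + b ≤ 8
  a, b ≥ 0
max z = 8a + 4b

s.t.
  a + s1 = 10
  b + s2 = 11
  3a + b + s3 = 8
  a, b, s1, s2, s3 ≥ 0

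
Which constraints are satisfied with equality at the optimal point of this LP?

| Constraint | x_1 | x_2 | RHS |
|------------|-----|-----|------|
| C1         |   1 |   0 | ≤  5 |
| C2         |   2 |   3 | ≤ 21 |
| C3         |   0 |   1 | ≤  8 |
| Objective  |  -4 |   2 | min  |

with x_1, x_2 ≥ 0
Optimal: x_1 = 5, x_2 = 0
Binding: C1, x_2 ≥ 0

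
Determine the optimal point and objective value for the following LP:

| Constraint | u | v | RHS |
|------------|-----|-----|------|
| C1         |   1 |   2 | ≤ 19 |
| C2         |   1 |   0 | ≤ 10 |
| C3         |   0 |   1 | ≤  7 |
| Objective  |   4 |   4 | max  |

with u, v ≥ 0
u = 10, v = 4.5, z = 58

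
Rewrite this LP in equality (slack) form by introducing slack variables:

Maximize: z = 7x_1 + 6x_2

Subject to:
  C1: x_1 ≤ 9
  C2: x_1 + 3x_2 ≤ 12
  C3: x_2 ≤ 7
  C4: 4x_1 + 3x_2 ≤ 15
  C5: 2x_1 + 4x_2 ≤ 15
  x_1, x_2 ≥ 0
max z = 7x_1 + 6x_2

s.t.
  x_1 + s1 = 9
  x_1 + 3x_2 + s2 = 12
  x_2 + s3 = 7
  4x_1 + 3x_2 + s4 = 15
  2x_1 + 4x_2 + s5 = 15
  x_1, x_2, s1, s2, s3, s4, s5 ≥ 0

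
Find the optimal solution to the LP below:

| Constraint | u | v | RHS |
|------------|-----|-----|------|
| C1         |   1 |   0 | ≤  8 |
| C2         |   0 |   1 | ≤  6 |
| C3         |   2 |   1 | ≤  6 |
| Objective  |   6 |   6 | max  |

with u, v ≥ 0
Each vertex is the intersection of two constraint boundaries that also satisfies all remaining constraints:
  u = 0 and v = 0 → (0, 0)
  2u + v = 6 and v = 0 → (3, 0)
  v = 6 and 2u + v = 6 → (0, 6)

Evaluating z = 6u + 6v at each vertex:
  (0, 0): z = 0
  (3, 0): z = 18
  (0, 6): z = 36

The maximum is at (0, 6) with z = 36.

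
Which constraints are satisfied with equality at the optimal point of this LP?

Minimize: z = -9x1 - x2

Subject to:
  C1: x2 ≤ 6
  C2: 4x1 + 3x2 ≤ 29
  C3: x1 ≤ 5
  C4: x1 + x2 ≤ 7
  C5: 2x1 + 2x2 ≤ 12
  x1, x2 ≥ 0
Optimal: x1 = 5, x2 = 1
Slack at optimum:
  C1: slack = 5
  C2: slack = 6
  C3: slack = 0 (binding)
  C4: slack = 1
  C5: slack = 0 (binding)
  x1 ≥ 0: x1 = 5
  x2 ≥ 0: x2 = 1
Binding constraints: C3, C5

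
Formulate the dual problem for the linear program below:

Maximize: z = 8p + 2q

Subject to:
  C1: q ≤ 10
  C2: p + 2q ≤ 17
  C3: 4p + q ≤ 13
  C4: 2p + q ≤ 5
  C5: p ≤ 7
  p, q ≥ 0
Minimize: z = 10y1 + 17y2 + 13y3 + 5y4 + 7y5

Subject to:
  C1: -y2 - 4y3 - 2y4 - y5 ≤ -8
  C2: -y1 - 2y2 - y3 - y4 ≤ -2
  y1, y2, y3, y4, y5 ≥ 0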